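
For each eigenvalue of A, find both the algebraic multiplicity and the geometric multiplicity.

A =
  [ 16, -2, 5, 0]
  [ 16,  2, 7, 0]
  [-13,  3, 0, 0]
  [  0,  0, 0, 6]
λ = 6: alg = 4, geom = 2

Step 1 — factor the characteristic polynomial to read off the algebraic multiplicities:
  χ_A(x) = (x - 6)^4

Step 2 — compute geometric multiplicities via the rank-nullity identity g(λ) = n − rank(A − λI):
  rank(A − (6)·I) = 2, so dim ker(A − (6)·I) = n − 2 = 2

Summary:
  λ = 6: algebraic multiplicity = 4, geometric multiplicity = 2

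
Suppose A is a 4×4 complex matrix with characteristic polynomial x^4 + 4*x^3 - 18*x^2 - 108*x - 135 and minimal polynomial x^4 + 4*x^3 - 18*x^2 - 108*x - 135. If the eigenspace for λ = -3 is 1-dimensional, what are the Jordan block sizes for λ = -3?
Block sizes for λ = -3: [3]

Step 1 — from the characteristic polynomial, algebraic multiplicity of λ = -3 is 3. From dim ker(A − (-3)·I) = 1, there are exactly 1 Jordan blocks for λ = -3.
Step 2 — from the minimal polynomial, the factor (x + 3)^3 tells us the largest block for λ = -3 has size 3.
Step 3 — with total size 3, 1 blocks, and largest block 3, the block sizes (in nonincreasing order) are [3].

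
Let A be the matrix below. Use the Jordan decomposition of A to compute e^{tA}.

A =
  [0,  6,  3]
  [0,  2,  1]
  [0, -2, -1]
e^{tA} =
  [1, 6*exp(t) - 6, 3*exp(t) - 3]
  [0, 2*exp(t) - 1, exp(t) - 1]
  [0, 2 - 2*exp(t), 2 - exp(t)]

Strategy: write A = P · J · P⁻¹ where J is a Jordan canonical form, so e^{tA} = P · e^{tJ} · P⁻¹, and e^{tJ} can be computed block-by-block.

A has Jordan form
J =
  [0, 0, 0]
  [0, 0, 0]
  [0, 0, 1]
(up to reordering of blocks).

Per-block formulas:
  For a 1×1 block at λ = 0: exp(t · [0]) = [e^(0t)].
  For a 1×1 block at λ = 1: exp(t · [1]) = [e^(1t)].

After assembling e^{tJ} and conjugating by P, we get:

e^{tA} =
  [1, 6*exp(t) - 6, 3*exp(t) - 3]
  [0, 2*exp(t) - 1, exp(t) - 1]
  [0, 2 - 2*exp(t), 2 - exp(t)]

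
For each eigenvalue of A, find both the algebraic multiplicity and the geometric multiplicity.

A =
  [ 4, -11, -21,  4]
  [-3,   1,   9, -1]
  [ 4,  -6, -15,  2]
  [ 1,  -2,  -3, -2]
λ = -3: alg = 4, geom = 2

Step 1 — factor the characteristic polynomial to read off the algebraic multiplicities:
  χ_A(x) = (x + 3)^4

Step 2 — compute geometric multiplicities via the rank-nullity identity g(λ) = n − rank(A − λI):
  rank(A − (-3)·I) = 2, so dim ker(A − (-3)·I) = n − 2 = 2

Summary:
  λ = -3: algebraic multiplicity = 4, geometric multiplicity = 2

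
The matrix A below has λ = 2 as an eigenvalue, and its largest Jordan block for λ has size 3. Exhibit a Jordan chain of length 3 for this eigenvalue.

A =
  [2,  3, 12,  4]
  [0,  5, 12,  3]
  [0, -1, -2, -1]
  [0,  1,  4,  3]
A Jordan chain for λ = 2 of length 3:
v_1 = (1, 0, 0, 0)ᵀ
v_2 = (3, 3, -1, 1)ᵀ
v_3 = (0, 1, 0, 0)ᵀ

Let N = A − (2)·I. We want v_3 with N^3 v_3 = 0 but N^2 v_3 ≠ 0; then v_{j-1} := N · v_j for j = 3, …, 2.

Pick v_3 = (0, 1, 0, 0)ᵀ.
Then v_2 = N · v_3 = (3, 3, -1, 1)ᵀ.
Then v_1 = N · v_2 = (1, 0, 0, 0)ᵀ.

Sanity check: (A − (2)·I) v_1 = (0, 0, 0, 0)ᵀ = 0. ✓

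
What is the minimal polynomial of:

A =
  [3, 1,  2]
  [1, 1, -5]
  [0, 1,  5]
x^3 - 9*x^2 + 27*x - 27

The characteristic polynomial is χ_A(x) = (x - 3)^3, so the eigenvalues are known. The minimal polynomial is
  m_A(x) = Π_λ (x − λ)^{k_λ}
where k_λ is the size of the *largest* Jordan block for λ (equivalently, the smallest k with (A − λI)^k v = 0 for every generalised eigenvector v of λ).

  λ = 3: largest Jordan block has size 3, contributing (x − 3)^3

So m_A(x) = (x - 3)^3 = x^3 - 9*x^2 + 27*x - 27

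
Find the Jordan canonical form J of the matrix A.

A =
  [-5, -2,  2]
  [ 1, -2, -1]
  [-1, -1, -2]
J_2(-3) ⊕ J_1(-3)

The characteristic polynomial is
  det(x·I − A) = x^3 + 9*x^2 + 27*x + 27 = (x + 3)^3

Eigenvalues and multiplicities (the geometric multiplicity of λ is n − rank(A − λI), which equals the number of Jordan blocks for λ):
  λ = -3: algebraic multiplicity = 3, geometric multiplicity = 2

Determining the block sizes for each eigenvalue:
  λ = -3: 2 blocks summing to 3 forces exactly one block of size 2 and the rest size 1 → block sizes [2, 1]

Assembling the blocks gives a Jordan form
J =
  [-3,  1,  0]
  [ 0, -3,  0]
  [ 0,  0, -3]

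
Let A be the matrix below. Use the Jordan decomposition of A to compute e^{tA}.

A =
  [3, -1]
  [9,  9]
e^{tA} =
  [-3*t*exp(6*t) + exp(6*t), -t*exp(6*t)]
  [9*t*exp(6*t), 3*t*exp(6*t) + exp(6*t)]

Strategy: write A = P · J · P⁻¹ where J is a Jordan canonical form, so e^{tA} = P · e^{tJ} · P⁻¹, and e^{tJ} can be computed block-by-block.

A has Jordan form
J =
  [6, 1]
  [0, 6]
(up to reordering of blocks).

Per-block formulas:
  For a 2×2 Jordan block J_2(6): exp(t · J_2(6)) = e^(6t)·(I + t·N), where N is the 2×2 nilpotent shift.

After assembling e^{tJ} and conjugating by P, we get:

e^{tA} =
  [-3*t*exp(6*t) + exp(6*t), -t*exp(6*t)]
  [9*t*exp(6*t), 3*t*exp(6*t) + exp(6*t)]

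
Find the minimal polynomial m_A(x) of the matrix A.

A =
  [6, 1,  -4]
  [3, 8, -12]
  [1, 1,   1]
x^2 - 10*x + 25

The characteristic polynomial is χ_A(x) = (x - 5)^3, so the eigenvalues are known. The minimal polynomial is
  m_A(x) = Π_λ (x − λ)^{k_λ}
where k_λ is the size of the *largest* Jordan block for λ (equivalently, the smallest k with (A − λI)^k v = 0 for every generalised eigenvector v of λ).

  λ = 5: largest Jordan block has size 2, contributing (x − 5)^2

So m_A(x) = (x - 5)^2 = x^2 - 10*x + 25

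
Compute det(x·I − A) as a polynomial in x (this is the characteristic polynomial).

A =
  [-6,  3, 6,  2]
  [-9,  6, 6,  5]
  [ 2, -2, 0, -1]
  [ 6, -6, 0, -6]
x^4 + 6*x^3 + 9*x^2

Expanding det(x·I − A) (e.g. by cofactor expansion or by noting that A is similar to its Jordan form J, which has the same characteristic polynomial as A) gives
  χ_A(x) = x^4 + 6*x^3 + 9*x^2
which factors as x^2*(x + 3)^2. The eigenvalues (with algebraic multiplicities) are λ = -3 with multiplicity 2, λ = 0 with multiplicity 2.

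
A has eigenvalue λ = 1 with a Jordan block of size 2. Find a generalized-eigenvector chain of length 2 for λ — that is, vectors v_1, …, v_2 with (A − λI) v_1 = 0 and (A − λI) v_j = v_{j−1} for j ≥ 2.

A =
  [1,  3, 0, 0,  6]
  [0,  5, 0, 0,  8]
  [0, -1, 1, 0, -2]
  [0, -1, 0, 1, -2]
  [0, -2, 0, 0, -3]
A Jordan chain for λ = 1 of length 2:
v_1 = (3, 4, -1, -1, -2)ᵀ
v_2 = (0, 1, 0, 0, 0)ᵀ

Let N = A − (1)·I. We want v_2 with N^2 v_2 = 0 but N^1 v_2 ≠ 0; then v_{j-1} := N · v_j for j = 2, …, 2.

Pick v_2 = (0, 1, 0, 0, 0)ᵀ.
Then v_1 = N · v_2 = (3, 4, -1, -1, -2)ᵀ.

Sanity check: (A − (1)·I) v_1 = (0, 0, 0, 0, 0)ᵀ = 0. ✓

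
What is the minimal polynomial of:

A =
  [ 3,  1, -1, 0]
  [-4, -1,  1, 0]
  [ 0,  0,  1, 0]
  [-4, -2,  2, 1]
x^3 - 3*x^2 + 3*x - 1

The characteristic polynomial is χ_A(x) = (x - 1)^4, so the eigenvalues are known. The minimal polynomial is
  m_A(x) = Π_λ (x − λ)^{k_λ}
where k_λ is the size of the *largest* Jordan block for λ (equivalently, the smallest k with (A − λI)^k v = 0 for every generalised eigenvector v of λ).

  λ = 1: largest Jordan block has size 3, contributing (x − 1)^3

So m_A(x) = (x - 1)^3 = x^3 - 3*x^2 + 3*x - 1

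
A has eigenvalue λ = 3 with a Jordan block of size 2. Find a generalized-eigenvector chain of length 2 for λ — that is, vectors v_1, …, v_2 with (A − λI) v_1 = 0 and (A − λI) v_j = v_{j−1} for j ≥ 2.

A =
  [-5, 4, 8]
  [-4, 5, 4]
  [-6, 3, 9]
A Jordan chain for λ = 3 of length 2:
v_1 = (-8, -4, -6)ᵀ
v_2 = (1, 0, 0)ᵀ

Let N = A − (3)·I. We want v_2 with N^2 v_2 = 0 but N^1 v_2 ≠ 0; then v_{j-1} := N · v_j for j = 2, …, 2.

Pick v_2 = (1, 0, 0)ᵀ.
Then v_1 = N · v_2 = (-8, -4, -6)ᵀ.

Sanity check: (A − (3)·I) v_1 = (0, 0, 0)ᵀ = 0. ✓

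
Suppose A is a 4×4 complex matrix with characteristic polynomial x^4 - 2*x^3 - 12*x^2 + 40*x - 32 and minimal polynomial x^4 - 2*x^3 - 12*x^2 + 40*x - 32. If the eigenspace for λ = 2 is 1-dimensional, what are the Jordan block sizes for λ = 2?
Block sizes for λ = 2: [3]

Step 1 — from the characteristic polynomial, algebraic multiplicity of λ = 2 is 3. From dim ker(A − (2)·I) = 1, there are exactly 1 Jordan blocks for λ = 2.
Step 2 — from the minimal polynomial, the factor (x − 2)^3 tells us the largest block for λ = 2 has size 3.
Step 3 — with total size 3, 1 blocks, and largest block 3, the block sizes (in nonincreasing order) are [3].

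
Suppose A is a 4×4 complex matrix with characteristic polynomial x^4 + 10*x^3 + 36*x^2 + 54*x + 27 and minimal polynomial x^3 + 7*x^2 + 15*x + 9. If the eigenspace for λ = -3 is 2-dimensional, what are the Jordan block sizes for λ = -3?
Block sizes for λ = -3: [2, 1]

Step 1 — from the characteristic polynomial, algebraic multiplicity of λ = -3 is 3. From dim ker(A − (-3)·I) = 2, there are exactly 2 Jordan blocks for λ = -3.
Step 2 — from the minimal polynomial, the factor (x + 3)^2 tells us the largest block for λ = -3 has size 2.
Step 3 — with total size 3, 2 blocks, and largest block 2, the block sizes (in nonincreasing order) are [2, 1].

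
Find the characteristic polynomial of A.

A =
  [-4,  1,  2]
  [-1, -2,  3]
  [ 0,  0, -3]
x^3 + 9*x^2 + 27*x + 27

Expanding det(x·I − A) (e.g. by cofactor expansion or by noting that A is similar to its Jordan form J, which has the same characteristic polynomial as A) gives
  χ_A(x) = x^3 + 9*x^2 + 27*x + 27
which factors as (x + 3)^3. The eigenvalues (with algebraic multiplicities) are λ = -3 with multiplicity 3.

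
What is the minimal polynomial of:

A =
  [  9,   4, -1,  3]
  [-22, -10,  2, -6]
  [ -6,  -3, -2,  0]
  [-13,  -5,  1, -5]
x^2 + 4*x + 4

The characteristic polynomial is χ_A(x) = (x + 2)^4, so the eigenvalues are known. The minimal polynomial is
  m_A(x) = Π_λ (x − λ)^{k_λ}
where k_λ is the size of the *largest* Jordan block for λ (equivalently, the smallest k with (A − λI)^k v = 0 for every generalised eigenvector v of λ).

  λ = -2: largest Jordan block has size 2, contributing (x + 2)^2

So m_A(x) = (x + 2)^2 = x^2 + 4*x + 4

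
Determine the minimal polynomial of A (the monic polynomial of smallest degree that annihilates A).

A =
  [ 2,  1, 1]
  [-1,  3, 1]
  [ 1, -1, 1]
x^3 - 6*x^2 + 12*x - 8

The characteristic polynomial is χ_A(x) = (x - 2)^3, so the eigenvalues are known. The minimal polynomial is
  m_A(x) = Π_λ (x − λ)^{k_λ}
where k_λ is the size of the *largest* Jordan block for λ (equivalently, the smallest k with (A − λI)^k v = 0 for every generalised eigenvector v of λ).

  λ = 2: largest Jordan block has size 3, contributing (x − 2)^3

So m_A(x) = (x - 2)^3 = x^3 - 6*x^2 + 12*x - 8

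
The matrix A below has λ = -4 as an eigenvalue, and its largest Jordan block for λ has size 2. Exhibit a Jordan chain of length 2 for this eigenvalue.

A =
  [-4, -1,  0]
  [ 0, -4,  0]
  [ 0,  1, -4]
A Jordan chain for λ = -4 of length 2:
v_1 = (-1, 0, 1)ᵀ
v_2 = (0, 1, 0)ᵀ

Let N = A − (-4)·I. We want v_2 with N^2 v_2 = 0 but N^1 v_2 ≠ 0; then v_{j-1} := N · v_j for j = 2, …, 2.

Pick v_2 = (0, 1, 0)ᵀ.
Then v_1 = N · v_2 = (-1, 0, 1)ᵀ.

Sanity check: (A − (-4)·I) v_1 = (0, 0, 0)ᵀ = 0. ✓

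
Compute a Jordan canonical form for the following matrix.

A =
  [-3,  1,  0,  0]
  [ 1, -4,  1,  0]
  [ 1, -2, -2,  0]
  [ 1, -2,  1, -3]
J_3(-3) ⊕ J_1(-3)

The characteristic polynomial is
  det(x·I − A) = x^4 + 12*x^3 + 54*x^2 + 108*x + 81 = (x + 3)^4

Eigenvalues and multiplicities (the geometric multiplicity of λ is n − rank(A − λI), which equals the number of Jordan blocks for λ):
  λ = -3: algebraic multiplicity = 4, geometric multiplicity = 2

Determining the block sizes for each eigenvalue:
  λ = -3: with am = 4 and gm = 2, the partition is not yet determined (e.g. several partitions of 4 into 2 parts exist). Let N = A − (-3)·I. Computing rank(N^1) = 2, rank(N^2) = 1, rank(N^3) = 0; the number of blocks of size ≥ j is rank(N^{j−1}) − rank(N^j), giving [2, 1, 1]. So we have 1 block(s) of size 3, 1 block(s) of size 1 → block sizes [3, 1]

Assembling the blocks gives a Jordan form
J =
  [-3,  1,  0,  0]
  [ 0, -3,  1,  0]
  [ 0,  0, -3,  0]
  [ 0,  0,  0, -3]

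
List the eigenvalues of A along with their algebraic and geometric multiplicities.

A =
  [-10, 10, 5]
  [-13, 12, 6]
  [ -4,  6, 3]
λ = 0: alg = 2, geom = 1; λ = 5: alg = 1, geom = 1

Step 1 — factor the characteristic polynomial to read off the algebraic multiplicities:
  χ_A(x) = x^2*(x - 5)

Step 2 — compute geometric multiplicities via the rank-nullity identity g(λ) = n − rank(A − λI):
  rank(A − (0)·I) = 2, so dim ker(A − (0)·I) = n − 2 = 1
  rank(A − (5)·I) = 2, so dim ker(A − (5)·I) = n − 2 = 1

Summary:
  λ = 0: algebraic multiplicity = 2, geometric multiplicity = 1
  λ = 5: algebraic multiplicity = 1, geometric multiplicity = 1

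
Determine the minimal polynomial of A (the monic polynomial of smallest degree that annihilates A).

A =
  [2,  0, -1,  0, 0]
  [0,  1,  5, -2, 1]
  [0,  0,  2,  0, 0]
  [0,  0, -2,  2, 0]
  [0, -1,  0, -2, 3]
x^3 - 6*x^2 + 12*x - 8

The characteristic polynomial is χ_A(x) = (x - 2)^5, so the eigenvalues are known. The minimal polynomial is
  m_A(x) = Π_λ (x − λ)^{k_λ}
where k_λ is the size of the *largest* Jordan block for λ (equivalently, the smallest k with (A − λI)^k v = 0 for every generalised eigenvector v of λ).

  λ = 2: largest Jordan block has size 3, contributing (x − 2)^3

So m_A(x) = (x - 2)^3 = x^3 - 6*x^2 + 12*x - 8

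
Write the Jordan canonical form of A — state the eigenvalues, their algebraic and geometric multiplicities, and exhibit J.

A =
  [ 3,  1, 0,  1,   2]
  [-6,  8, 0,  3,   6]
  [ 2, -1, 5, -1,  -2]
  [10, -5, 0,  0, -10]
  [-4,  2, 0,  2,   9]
J_2(5) ⊕ J_1(5) ⊕ J_1(5) ⊕ J_1(5)

The characteristic polynomial is
  det(x·I − A) = x^5 - 25*x^4 + 250*x^3 - 1250*x^2 + 3125*x - 3125 = (x - 5)^5

Eigenvalues and multiplicities (the geometric multiplicity of λ is n − rank(A − λI), which equals the number of Jordan blocks for λ):
  λ = 5: algebraic multiplicity = 5, geometric multiplicity = 4

Determining the block sizes for each eigenvalue:
  λ = 5: 4 blocks summing to 5 forces exactly one block of size 2 and the rest size 1 → block sizes [2, 1, 1, 1]

Assembling the blocks gives a Jordan form
J =
  [5, 1, 0, 0, 0]
  [0, 5, 0, 0, 0]
  [0, 0, 5, 0, 0]
  [0, 0, 0, 5, 0]
  [0, 0, 0, 0, 5]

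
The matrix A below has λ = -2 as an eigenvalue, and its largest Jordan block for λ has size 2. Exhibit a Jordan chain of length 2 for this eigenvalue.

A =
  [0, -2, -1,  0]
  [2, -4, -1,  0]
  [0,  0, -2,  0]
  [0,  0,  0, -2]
A Jordan chain for λ = -2 of length 2:
v_1 = (2, 2, 0, 0)ᵀ
v_2 = (1, 0, 0, 0)ᵀ

Let N = A − (-2)·I. We want v_2 with N^2 v_2 = 0 but N^1 v_2 ≠ 0; then v_{j-1} := N · v_j for j = 2, …, 2.

Pick v_2 = (1, 0, 0, 0)ᵀ.
Then v_1 = N · v_2 = (2, 2, 0, 0)ᵀ.

Sanity check: (A − (-2)·I) v_1 = (0, 0, 0, 0)ᵀ = 0. ✓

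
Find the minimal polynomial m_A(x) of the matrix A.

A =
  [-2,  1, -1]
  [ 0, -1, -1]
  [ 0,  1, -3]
x^2 + 4*x + 4

The characteristic polynomial is χ_A(x) = (x + 2)^3, so the eigenvalues are known. The minimal polynomial is
  m_A(x) = Π_λ (x − λ)^{k_λ}
where k_λ is the size of the *largest* Jordan block for λ (equivalently, the smallest k with (A − λI)^k v = 0 for every generalised eigenvector v of λ).

  λ = -2: largest Jordan block has size 2, contributing (x + 2)^2

So m_A(x) = (x + 2)^2 = x^2 + 4*x + 4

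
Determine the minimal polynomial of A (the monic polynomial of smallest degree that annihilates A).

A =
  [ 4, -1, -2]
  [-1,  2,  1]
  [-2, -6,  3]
x^3 - 9*x^2 + 27*x - 27

The characteristic polynomial is χ_A(x) = (x - 3)^3, so the eigenvalues are known. The minimal polynomial is
  m_A(x) = Π_λ (x − λ)^{k_λ}
where k_λ is the size of the *largest* Jordan block for λ (equivalently, the smallest k with (A − λI)^k v = 0 for every generalised eigenvector v of λ).

  λ = 3: largest Jordan block has size 3, contributing (x − 3)^3

So m_A(x) = (x - 3)^3 = x^3 - 9*x^2 + 27*x - 27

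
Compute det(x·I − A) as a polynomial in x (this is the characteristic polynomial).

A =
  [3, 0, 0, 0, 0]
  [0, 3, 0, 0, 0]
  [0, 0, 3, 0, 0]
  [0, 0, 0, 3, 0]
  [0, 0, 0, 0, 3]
x^5 - 15*x^4 + 90*x^3 - 270*x^2 + 405*x - 243

Expanding det(x·I − A) (e.g. by cofactor expansion or by noting that A is similar to its Jordan form J, which has the same characteristic polynomial as A) gives
  χ_A(x) = x^5 - 15*x^4 + 90*x^3 - 270*x^2 + 405*x - 243
which factors as (x - 3)^5. The eigenvalues (with algebraic multiplicities) are λ = 3 with multiplicity 5.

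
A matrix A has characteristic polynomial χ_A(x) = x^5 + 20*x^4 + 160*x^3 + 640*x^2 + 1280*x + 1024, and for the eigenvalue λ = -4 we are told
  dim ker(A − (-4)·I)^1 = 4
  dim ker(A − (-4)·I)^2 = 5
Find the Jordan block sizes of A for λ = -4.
Block sizes for λ = -4: [2, 1, 1, 1]

From the dimensions of kernels of powers, the number of Jordan blocks of size at least j is d_j − d_{j−1} where d_j = dim ker(N^j) (with d_0 = 0). Computing the differences gives [4, 1].
The number of blocks of size exactly k is (#blocks of size ≥ k) − (#blocks of size ≥ k + 1), so the partition is: 3 block(s) of size 1, 1 block(s) of size 2.
In nonincreasing order the block sizes are [2, 1, 1, 1].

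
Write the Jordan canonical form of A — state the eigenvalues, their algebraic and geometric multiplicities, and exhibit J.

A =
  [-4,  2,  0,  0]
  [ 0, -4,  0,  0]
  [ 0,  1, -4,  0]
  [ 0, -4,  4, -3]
J_2(-4) ⊕ J_1(-4) ⊕ J_1(-3)

The characteristic polynomial is
  det(x·I − A) = x^4 + 15*x^3 + 84*x^2 + 208*x + 192 = (x + 3)*(x + 4)^3

Eigenvalues and multiplicities (the geometric multiplicity of λ is n − rank(A − λI), which equals the number of Jordan blocks for λ):
  λ = -4: algebraic multiplicity = 3, geometric multiplicity = 2
  λ = -3: algebraic multiplicity = 1, geometric multiplicity = 1

Determining the block sizes for each eigenvalue:
  λ = -4: 2 blocks summing to 3 forces exactly one block of size 2 and the rest size 1 → block sizes [2, 1]
  λ = -3: one block (gm = 1), so the single block has size am = 1 → block sizes [1]

Assembling the blocks gives a Jordan form
J =
  [-4,  1,  0,  0]
  [ 0, -4,  0,  0]
  [ 0,  0, -4,  0]
  [ 0,  0,  0, -3]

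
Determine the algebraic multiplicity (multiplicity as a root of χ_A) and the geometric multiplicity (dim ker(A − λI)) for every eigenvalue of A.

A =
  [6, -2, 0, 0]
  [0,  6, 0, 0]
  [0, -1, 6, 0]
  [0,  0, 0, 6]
λ = 6: alg = 4, geom = 3

Step 1 — factor the characteristic polynomial to read off the algebraic multiplicities:
  χ_A(x) = (x - 6)^4

Step 2 — compute geometric multiplicities via the rank-nullity identity g(λ) = n − rank(A − λI):
  rank(A − (6)·I) = 1, so dim ker(A − (6)·I) = n − 1 = 3

Summary:
  λ = 6: algebraic multiplicity = 4, geometric multiplicity = 3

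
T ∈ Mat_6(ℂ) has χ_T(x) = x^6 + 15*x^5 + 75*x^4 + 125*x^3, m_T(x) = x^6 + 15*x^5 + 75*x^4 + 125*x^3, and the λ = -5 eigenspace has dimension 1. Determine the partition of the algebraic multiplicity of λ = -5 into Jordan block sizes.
Block sizes for λ = -5: [3]

Step 1 — from the characteristic polynomial, algebraic multiplicity of λ = -5 is 3. From dim ker(T − (-5)·I) = 1, there are exactly 1 Jordan blocks for λ = -5.
Step 2 — from the minimal polynomial, the factor (x + 5)^3 tells us the largest block for λ = -5 has size 3.
Step 3 — with total size 3, 1 blocks, and largest block 3, the block sizes (in nonincreasing order) are [3].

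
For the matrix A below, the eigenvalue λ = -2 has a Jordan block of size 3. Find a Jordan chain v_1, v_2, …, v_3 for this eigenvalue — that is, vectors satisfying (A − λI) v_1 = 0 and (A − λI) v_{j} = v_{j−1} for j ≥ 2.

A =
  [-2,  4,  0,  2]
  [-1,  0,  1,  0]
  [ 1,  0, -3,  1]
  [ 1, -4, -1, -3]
A Jordan chain for λ = -2 of length 3:
v_1 = (-2, -1, 0, 2)ᵀ
v_2 = (0, -1, 1, 1)ᵀ
v_3 = (1, 0, 0, 0)ᵀ

Let N = A − (-2)·I. We want v_3 with N^3 v_3 = 0 but N^2 v_3 ≠ 0; then v_{j-1} := N · v_j for j = 3, …, 2.

Pick v_3 = (1, 0, 0, 0)ᵀ.
Then v_2 = N · v_3 = (0, -1, 1, 1)ᵀ.
Then v_1 = N · v_2 = (-2, -1, 0, 2)ᵀ.

Sanity check: (A − (-2)·I) v_1 = (0, 0, 0, 0)ᵀ = 0. ✓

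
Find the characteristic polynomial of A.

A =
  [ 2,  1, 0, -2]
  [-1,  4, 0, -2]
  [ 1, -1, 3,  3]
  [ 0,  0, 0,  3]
x^4 - 12*x^3 + 54*x^2 - 108*x + 81

Expanding det(x·I − A) (e.g. by cofactor expansion or by noting that A is similar to its Jordan form J, which has the same characteristic polynomial as A) gives
  χ_A(x) = x^4 - 12*x^3 + 54*x^2 - 108*x + 81
which factors as (x - 3)^4. The eigenvalues (with algebraic multiplicities) are λ = 3 with multiplicity 4.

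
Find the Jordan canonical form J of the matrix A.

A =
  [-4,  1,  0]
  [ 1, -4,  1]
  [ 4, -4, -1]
J_3(-3)

The characteristic polynomial is
  det(x·I − A) = x^3 + 9*x^2 + 27*x + 27 = (x + 3)^3

Eigenvalues and multiplicities (the geometric multiplicity of λ is n − rank(A − λI), which equals the number of Jordan blocks for λ):
  λ = -3: algebraic multiplicity = 3, geometric multiplicity = 1

Determining the block sizes for each eigenvalue:
  λ = -3: one block (gm = 1), so the single block has size am = 3 → block sizes [3]

Assembling the blocks gives a Jordan form
J =
  [-3,  1,  0]
  [ 0, -3,  1]
  [ 0,  0, -3]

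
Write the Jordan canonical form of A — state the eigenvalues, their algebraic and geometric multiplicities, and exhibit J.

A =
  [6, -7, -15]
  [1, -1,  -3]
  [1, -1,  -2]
J_3(1)

The characteristic polynomial is
  det(x·I − A) = x^3 - 3*x^2 + 3*x - 1 = (x - 1)^3

Eigenvalues and multiplicities (the geometric multiplicity of λ is n − rank(A − λI), which equals the number of Jordan blocks for λ):
  λ = 1: algebraic multiplicity = 3, geometric multiplicity = 1

Determining the block sizes for each eigenvalue:
  λ = 1: one block (gm = 1), so the single block has size am = 3 → block sizes [3]

Assembling the blocks gives a Jordan form
J =
  [1, 1, 0]
  [0, 1, 1]
  [0, 0, 1]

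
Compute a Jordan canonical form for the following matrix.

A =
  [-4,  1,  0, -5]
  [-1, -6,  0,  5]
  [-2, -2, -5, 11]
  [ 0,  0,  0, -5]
J_2(-5) ⊕ J_2(-5)

The characteristic polynomial is
  det(x·I − A) = x^4 + 20*x^3 + 150*x^2 + 500*x + 625 = (x + 5)^4

Eigenvalues and multiplicities (the geometric multiplicity of λ is n − rank(A − λI), which equals the number of Jordan blocks for λ):
  λ = -5: algebraic multiplicity = 4, geometric multiplicity = 2

Determining the block sizes for each eigenvalue:
  λ = -5: with am = 4 and gm = 2, the partition is not yet determined (e.g. several partitions of 4 into 2 parts exist). Let N = A − (-5)·I. Computing rank(N^1) = 2, rank(N^2) = 0; the number of blocks of size ≥ j is rank(N^{j−1}) − rank(N^j), giving [2, 2]. So we have 2 block(s) of size 2 → block sizes [2, 2]

Assembling the blocks gives a Jordan form
J =
  [-5,  1,  0,  0]
  [ 0, -5,  0,  0]
  [ 0,  0, -5,  1]
  [ 0,  0,  0, -5]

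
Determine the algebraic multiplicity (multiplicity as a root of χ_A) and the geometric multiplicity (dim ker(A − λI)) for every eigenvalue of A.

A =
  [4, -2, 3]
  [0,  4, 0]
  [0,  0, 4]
λ = 4: alg = 3, geom = 2

Step 1 — factor the characteristic polynomial to read off the algebraic multiplicities:
  χ_A(x) = (x - 4)^3

Step 2 — compute geometric multiplicities via the rank-nullity identity g(λ) = n − rank(A − λI):
  rank(A − (4)·I) = 1, so dim ker(A − (4)·I) = n − 1 = 2

Summary:
  λ = 4: algebraic multiplicity = 3, geometric multiplicity = 2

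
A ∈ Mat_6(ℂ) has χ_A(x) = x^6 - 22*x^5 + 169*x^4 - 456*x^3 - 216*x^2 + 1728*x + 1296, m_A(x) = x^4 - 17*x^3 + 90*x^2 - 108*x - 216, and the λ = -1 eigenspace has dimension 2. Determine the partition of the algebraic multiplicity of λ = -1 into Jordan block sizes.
Block sizes for λ = -1: [1, 1]

Step 1 — from the characteristic polynomial, algebraic multiplicity of λ = -1 is 2. From dim ker(A − (-1)·I) = 2, there are exactly 2 Jordan blocks for λ = -1.
Step 2 — from the minimal polynomial, the factor (x + 1) tells us the largest block for λ = -1 has size 1.
Step 3 — with total size 2, 2 blocks, and largest block 1, the block sizes (in nonincreasing order) are [1, 1].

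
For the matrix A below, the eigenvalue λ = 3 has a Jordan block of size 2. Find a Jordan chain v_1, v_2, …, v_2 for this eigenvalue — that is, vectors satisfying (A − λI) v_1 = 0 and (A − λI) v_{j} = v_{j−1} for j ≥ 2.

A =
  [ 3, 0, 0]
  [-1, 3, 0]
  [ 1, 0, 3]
A Jordan chain for λ = 3 of length 2:
v_1 = (0, -1, 1)ᵀ
v_2 = (1, 0, 0)ᵀ

Let N = A − (3)·I. We want v_2 with N^2 v_2 = 0 but N^1 v_2 ≠ 0; then v_{j-1} := N · v_j for j = 2, …, 2.

Pick v_2 = (1, 0, 0)ᵀ.
Then v_1 = N · v_2 = (0, -1, 1)ᵀ.

Sanity check: (A − (3)·I) v_1 = (0, 0, 0)ᵀ = 0. ✓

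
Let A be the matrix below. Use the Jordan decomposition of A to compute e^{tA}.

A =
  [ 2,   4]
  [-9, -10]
e^{tA} =
  [6*t*exp(-4*t) + exp(-4*t), 4*t*exp(-4*t)]
  [-9*t*exp(-4*t), -6*t*exp(-4*t) + exp(-4*t)]

Strategy: write A = P · J · P⁻¹ where J is a Jordan canonical form, so e^{tA} = P · e^{tJ} · P⁻¹, and e^{tJ} can be computed block-by-block.

A has Jordan form
J =
  [-4,  1]
  [ 0, -4]
(up to reordering of blocks).

Per-block formulas:
  For a 2×2 Jordan block J_2(-4): exp(t · J_2(-4)) = e^(-4t)·(I + t·N), where N is the 2×2 nilpotent shift.

After assembling e^{tJ} and conjugating by P, we get:

e^{tA} =
  [6*t*exp(-4*t) + exp(-4*t), 4*t*exp(-4*t)]
  [-9*t*exp(-4*t), -6*t*exp(-4*t) + exp(-4*t)]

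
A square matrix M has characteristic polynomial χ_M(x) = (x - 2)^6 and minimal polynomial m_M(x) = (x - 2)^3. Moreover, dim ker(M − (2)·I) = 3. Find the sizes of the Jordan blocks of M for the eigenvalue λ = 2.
Block sizes for λ = 2: [3, 2, 1]

Step 1 — from the characteristic polynomial, algebraic multiplicity of λ = 2 is 6. From dim ker(M − (2)·I) = 3, there are exactly 3 Jordan blocks for λ = 2.
Step 2 — from the minimal polynomial, the factor (x − 2)^3 tells us the largest block for λ = 2 has size 3.
Step 3 — with total size 6, 3 blocks, and largest block 3, the block sizes (in nonincreasing order) are [3, 2, 1].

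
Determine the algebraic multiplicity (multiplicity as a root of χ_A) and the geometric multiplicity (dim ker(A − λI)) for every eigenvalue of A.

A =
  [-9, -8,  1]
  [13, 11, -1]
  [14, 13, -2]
λ = 0: alg = 3, geom = 1

Step 1 — factor the characteristic polynomial to read off the algebraic multiplicities:
  χ_A(x) = x^3

Step 2 — compute geometric multiplicities via the rank-nullity identity g(λ) = n − rank(A − λI):
  rank(A − (0)·I) = 2, so dim ker(A − (0)·I) = n − 2 = 1

Summary:
  λ = 0: algebraic multiplicity = 3, geometric multiplicity = 1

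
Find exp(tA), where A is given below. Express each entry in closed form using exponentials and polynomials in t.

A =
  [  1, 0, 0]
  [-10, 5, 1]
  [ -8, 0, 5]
e^{tA} =
  [exp(t), 0, 0]
  [-2*t*exp(5*t) - 2*exp(5*t) + 2*exp(t), exp(5*t), t*exp(5*t)]
  [-2*exp(5*t) + 2*exp(t), 0, exp(5*t)]

Strategy: write A = P · J · P⁻¹ where J is a Jordan canonical form, so e^{tA} = P · e^{tJ} · P⁻¹, and e^{tJ} can be computed block-by-block.

A has Jordan form
J =
  [1, 0, 0]
  [0, 5, 1]
  [0, 0, 5]
(up to reordering of blocks).

Per-block formulas:
  For a 1×1 block at λ = 1: exp(t · [1]) = [e^(1t)].
  For a 2×2 Jordan block J_2(5): exp(t · J_2(5)) = e^(5t)·(I + t·N), where N is the 2×2 nilpotent shift.

After assembling e^{tJ} and conjugating by P, we get:

e^{tA} =
  [exp(t), 0, 0]
  [-2*t*exp(5*t) - 2*exp(5*t) + 2*exp(t), exp(5*t), t*exp(5*t)]
  [-2*exp(5*t) + 2*exp(t), 0, exp(5*t)]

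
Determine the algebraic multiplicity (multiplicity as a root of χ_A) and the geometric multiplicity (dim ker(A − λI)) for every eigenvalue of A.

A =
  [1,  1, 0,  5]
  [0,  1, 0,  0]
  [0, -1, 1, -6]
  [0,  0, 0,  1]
λ = 1: alg = 4, geom = 2

Step 1 — factor the characteristic polynomial to read off the algebraic multiplicities:
  χ_A(x) = (x - 1)^4

Step 2 — compute geometric multiplicities via the rank-nullity identity g(λ) = n − rank(A − λI):
  rank(A − (1)·I) = 2, so dim ker(A − (1)·I) = n − 2 = 2

Summary:
  λ = 1: algebraic multiplicity = 4, geometric multiplicity = 2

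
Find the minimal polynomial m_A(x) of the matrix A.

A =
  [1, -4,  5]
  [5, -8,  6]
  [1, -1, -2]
x^3 + 9*x^2 + 27*x + 27

The characteristic polynomial is χ_A(x) = (x + 3)^3, so the eigenvalues are known. The minimal polynomial is
  m_A(x) = Π_λ (x − λ)^{k_λ}
where k_λ is the size of the *largest* Jordan block for λ (equivalently, the smallest k with (A − λI)^k v = 0 for every generalised eigenvector v of λ).

  λ = -3: largest Jordan block has size 3, contributing (x + 3)^3

So m_A(x) = (x + 3)^3 = x^3 + 9*x^2 + 27*x + 27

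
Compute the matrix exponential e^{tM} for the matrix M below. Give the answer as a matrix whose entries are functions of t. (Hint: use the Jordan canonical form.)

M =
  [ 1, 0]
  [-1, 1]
e^{tM} =
  [exp(t), 0]
  [-t*exp(t), exp(t)]

Strategy: write M = P · J · P⁻¹ where J is a Jordan canonical form, so e^{tM} = P · e^{tJ} · P⁻¹, and e^{tJ} can be computed block-by-block.

M has Jordan form
J =
  [1, 1]
  [0, 1]
(up to reordering of blocks).

Per-block formulas:
  For a 2×2 Jordan block J_2(1): exp(t · J_2(1)) = e^(1t)·(I + t·N), where N is the 2×2 nilpotent shift.

After assembling e^{tJ} and conjugating by P, we get:

e^{tM} =
  [exp(t), 0]
  [-t*exp(t), exp(t)]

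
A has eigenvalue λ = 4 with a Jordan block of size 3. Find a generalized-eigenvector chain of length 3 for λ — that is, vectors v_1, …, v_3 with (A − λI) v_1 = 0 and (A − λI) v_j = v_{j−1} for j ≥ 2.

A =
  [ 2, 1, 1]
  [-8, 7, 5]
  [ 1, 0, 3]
A Jordan chain for λ = 4 of length 3:
v_1 = (-3, -3, -3)ᵀ
v_2 = (-2, -8, 1)ᵀ
v_3 = (1, 0, 0)ᵀ

Let N = A − (4)·I. We want v_3 with N^3 v_3 = 0 but N^2 v_3 ≠ 0; then v_{j-1} := N · v_j for j = 3, …, 2.

Pick v_3 = (1, 0, 0)ᵀ.
Then v_2 = N · v_3 = (-2, -8, 1)ᵀ.
Then v_1 = N · v_2 = (-3, -3, -3)ᵀ.

Sanity check: (A − (4)·I) v_1 = (0, 0, 0)ᵀ = 0. ✓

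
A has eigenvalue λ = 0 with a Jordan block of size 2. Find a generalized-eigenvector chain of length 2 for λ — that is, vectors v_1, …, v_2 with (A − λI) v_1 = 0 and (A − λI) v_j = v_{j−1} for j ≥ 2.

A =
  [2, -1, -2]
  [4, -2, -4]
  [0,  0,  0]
A Jordan chain for λ = 0 of length 2:
v_1 = (2, 4, 0)ᵀ
v_2 = (1, 0, 0)ᵀ

Let N = A − (0)·I. We want v_2 with N^2 v_2 = 0 but N^1 v_2 ≠ 0; then v_{j-1} := N · v_j for j = 2, …, 2.

Pick v_2 = (1, 0, 0)ᵀ.
Then v_1 = N · v_2 = (2, 4, 0)ᵀ.

Sanity check: (A − (0)·I) v_1 = (0, 0, 0)ᵀ = 0. ✓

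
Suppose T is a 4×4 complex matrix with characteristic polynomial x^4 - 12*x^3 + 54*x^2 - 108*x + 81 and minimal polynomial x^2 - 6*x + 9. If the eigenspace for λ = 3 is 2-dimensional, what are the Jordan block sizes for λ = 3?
Block sizes for λ = 3: [2, 2]

Step 1 — from the characteristic polynomial, algebraic multiplicity of λ = 3 is 4. From dim ker(T − (3)·I) = 2, there are exactly 2 Jordan blocks for λ = 3.
Step 2 — from the minimal polynomial, the factor (x − 3)^2 tells us the largest block for λ = 3 has size 2.
Step 3 — with total size 4, 2 blocks, and largest block 2, the block sizes (in nonincreasing order) are [2, 2].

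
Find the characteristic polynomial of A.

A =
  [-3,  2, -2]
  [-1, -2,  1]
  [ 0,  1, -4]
x^3 + 9*x^2 + 27*x + 27

Expanding det(x·I − A) (e.g. by cofactor expansion or by noting that A is similar to its Jordan form J, which has the same characteristic polynomial as A) gives
  χ_A(x) = x^3 + 9*x^2 + 27*x + 27
which factors as (x + 3)^3. The eigenvalues (with algebraic multiplicities) are λ = -3 with multiplicity 3.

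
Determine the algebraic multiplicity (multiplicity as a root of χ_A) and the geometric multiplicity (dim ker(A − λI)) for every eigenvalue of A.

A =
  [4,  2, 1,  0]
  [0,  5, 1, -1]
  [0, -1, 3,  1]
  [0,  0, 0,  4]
λ = 4: alg = 4, geom = 2

Step 1 — factor the characteristic polynomial to read off the algebraic multiplicities:
  χ_A(x) = (x - 4)^4

Step 2 — compute geometric multiplicities via the rank-nullity identity g(λ) = n − rank(A − λI):
  rank(A − (4)·I) = 2, so dim ker(A − (4)·I) = n − 2 = 2

Summary:
  λ = 4: algebraic multiplicity = 4, geometric multiplicity = 2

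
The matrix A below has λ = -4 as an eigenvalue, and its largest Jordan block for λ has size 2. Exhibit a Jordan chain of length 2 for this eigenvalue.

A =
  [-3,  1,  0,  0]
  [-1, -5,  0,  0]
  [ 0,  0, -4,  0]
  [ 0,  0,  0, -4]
A Jordan chain for λ = -4 of length 2:
v_1 = (1, -1, 0, 0)ᵀ
v_2 = (1, 0, 0, 0)ᵀ

Let N = A − (-4)·I. We want v_2 with N^2 v_2 = 0 but N^1 v_2 ≠ 0; then v_{j-1} := N · v_j for j = 2, …, 2.

Pick v_2 = (1, 0, 0, 0)ᵀ.
Then v_1 = N · v_2 = (1, -1, 0, 0)ᵀ.

Sanity check: (A − (-4)·I) v_1 = (0, 0, 0, 0)ᵀ = 0. ✓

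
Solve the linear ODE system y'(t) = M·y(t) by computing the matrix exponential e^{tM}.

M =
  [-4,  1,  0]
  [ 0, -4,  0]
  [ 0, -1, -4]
e^{tM} =
  [exp(-4*t), t*exp(-4*t), 0]
  [0, exp(-4*t), 0]
  [0, -t*exp(-4*t), exp(-4*t)]

Strategy: write M = P · J · P⁻¹ where J is a Jordan canonical form, so e^{tM} = P · e^{tJ} · P⁻¹, and e^{tJ} can be computed block-by-block.

M has Jordan form
J =
  [-4,  1,  0]
  [ 0, -4,  0]
  [ 0,  0, -4]
(up to reordering of blocks).

Per-block formulas:
  For a 2×2 Jordan block J_2(-4): exp(t · J_2(-4)) = e^(-4t)·(I + t·N), where N is the 2×2 nilpotent shift.
  For a 1×1 block at λ = -4: exp(t · [-4]) = [e^(-4t)].

After assembling e^{tJ} and conjugating by P, we get:

e^{tM} =
  [exp(-4*t), t*exp(-4*t), 0]
  [0, exp(-4*t), 0]
  [0, -t*exp(-4*t), exp(-4*t)]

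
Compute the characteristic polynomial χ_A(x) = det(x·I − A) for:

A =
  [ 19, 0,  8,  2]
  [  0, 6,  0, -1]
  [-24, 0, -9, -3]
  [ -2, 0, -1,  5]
x^4 - 21*x^3 + 162*x^2 - 540*x + 648

Expanding det(x·I − A) (e.g. by cofactor expansion or by noting that A is similar to its Jordan form J, which has the same characteristic polynomial as A) gives
  χ_A(x) = x^4 - 21*x^3 + 162*x^2 - 540*x + 648
which factors as (x - 6)^3*(x - 3). The eigenvalues (with algebraic multiplicities) are λ = 3 with multiplicity 1, λ = 6 with multiplicity 3.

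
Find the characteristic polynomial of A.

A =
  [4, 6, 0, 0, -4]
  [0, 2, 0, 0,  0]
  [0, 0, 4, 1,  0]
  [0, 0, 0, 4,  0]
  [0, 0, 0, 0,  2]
x^5 - 16*x^4 + 100*x^3 - 304*x^2 + 448*x - 256

Expanding det(x·I − A) (e.g. by cofactor expansion or by noting that A is similar to its Jordan form J, which has the same characteristic polynomial as A) gives
  χ_A(x) = x^5 - 16*x^4 + 100*x^3 - 304*x^2 + 448*x - 256
which factors as (x - 4)^3*(x - 2)^2. The eigenvalues (with algebraic multiplicities) are λ = 2 with multiplicity 2, λ = 4 with multiplicity 3.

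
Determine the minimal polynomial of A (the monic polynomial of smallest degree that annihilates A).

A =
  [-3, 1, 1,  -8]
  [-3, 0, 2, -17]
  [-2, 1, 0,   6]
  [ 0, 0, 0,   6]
x^4 - 3*x^3 - 15*x^2 - 17*x - 6

The characteristic polynomial is χ_A(x) = (x - 6)*(x + 1)^3, so the eigenvalues are known. The minimal polynomial is
  m_A(x) = Π_λ (x − λ)^{k_λ}
where k_λ is the size of the *largest* Jordan block for λ (equivalently, the smallest k with (A − λI)^k v = 0 for every generalised eigenvector v of λ).

  λ = -1: largest Jordan block has size 3, contributing (x + 1)^3
  λ = 6: largest Jordan block has size 1, contributing (x − 6)

So m_A(x) = (x - 6)*(x + 1)^3 = x^4 - 3*x^3 - 15*x^2 - 17*x - 6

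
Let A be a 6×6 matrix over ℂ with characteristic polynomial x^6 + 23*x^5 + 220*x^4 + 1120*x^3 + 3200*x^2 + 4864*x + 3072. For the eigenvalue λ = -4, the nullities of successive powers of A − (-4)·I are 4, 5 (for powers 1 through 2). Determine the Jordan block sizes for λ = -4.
Block sizes for λ = -4: [2, 1, 1, 1]

From the dimensions of kernels of powers, the number of Jordan blocks of size at least j is d_j − d_{j−1} where d_j = dim ker(N^j) (with d_0 = 0). Computing the differences gives [4, 1].
The number of blocks of size exactly k is (#blocks of size ≥ k) − (#blocks of size ≥ k + 1), so the partition is: 3 block(s) of size 1, 1 block(s) of size 2.
In nonincreasing order the block sizes are [2, 1, 1, 1].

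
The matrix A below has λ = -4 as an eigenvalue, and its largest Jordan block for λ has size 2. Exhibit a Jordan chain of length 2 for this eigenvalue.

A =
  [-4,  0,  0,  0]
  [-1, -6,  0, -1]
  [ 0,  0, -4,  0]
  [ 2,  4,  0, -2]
A Jordan chain for λ = -4 of length 2:
v_1 = (0, -1, 0, 2)ᵀ
v_2 = (1, 0, 0, 0)ᵀ

Let N = A − (-4)·I. We want v_2 with N^2 v_2 = 0 but N^1 v_2 ≠ 0; then v_{j-1} := N · v_j for j = 2, …, 2.

Pick v_2 = (1, 0, 0, 0)ᵀ.
Then v_1 = N · v_2 = (0, -1, 0, 2)ᵀ.

Sanity check: (A − (-4)·I) v_1 = (0, 0, 0, 0)ᵀ = 0. ✓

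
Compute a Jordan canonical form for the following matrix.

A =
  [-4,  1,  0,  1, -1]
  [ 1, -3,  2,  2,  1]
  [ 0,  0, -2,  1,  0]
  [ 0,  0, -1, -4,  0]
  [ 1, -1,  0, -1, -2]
J_3(-3) ⊕ J_2(-3)

The characteristic polynomial is
  det(x·I − A) = x^5 + 15*x^4 + 90*x^3 + 270*x^2 + 405*x + 243 = (x + 3)^5

Eigenvalues and multiplicities (the geometric multiplicity of λ is n − rank(A − λI), which equals the number of Jordan blocks for λ):
  λ = -3: algebraic multiplicity = 5, geometric multiplicity = 2

Determining the block sizes for each eigenvalue:
  λ = -3: with am = 5 and gm = 2, the partition is not yet determined (e.g. several partitions of 5 into 2 parts exist). Let N = A − (-3)·I. Computing rank(N^1) = 3, rank(N^2) = 1, rank(N^3) = 0; the number of blocks of size ≥ j is rank(N^{j−1}) − rank(N^j), giving [2, 2, 1]. So we have 1 block(s) of size 3, 1 block(s) of size 2 → block sizes [3, 2]

Assembling the blocks gives a Jordan form
J =
  [-3,  1,  0,  0,  0]
  [ 0, -3,  1,  0,  0]
  [ 0,  0, -3,  0,  0]
  [ 0,  0,  0, -3,  1]
  [ 0,  0,  0,  0, -3]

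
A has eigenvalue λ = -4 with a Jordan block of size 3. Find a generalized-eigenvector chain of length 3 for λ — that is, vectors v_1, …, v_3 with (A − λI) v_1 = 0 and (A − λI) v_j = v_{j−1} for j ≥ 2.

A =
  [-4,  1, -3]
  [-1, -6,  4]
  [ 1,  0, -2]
A Jordan chain for λ = -4 of length 3:
v_1 = (-4, 6, 2)ᵀ
v_2 = (0, -1, 1)ᵀ
v_3 = (1, 0, 0)ᵀ

Let N = A − (-4)·I. We want v_3 with N^3 v_3 = 0 but N^2 v_3 ≠ 0; then v_{j-1} := N · v_j for j = 3, …, 2.

Pick v_3 = (1, 0, 0)ᵀ.
Then v_2 = N · v_3 = (0, -1, 1)ᵀ.
Then v_1 = N · v_2 = (-4, 6, 2)ᵀ.

Sanity check: (A − (-4)·I) v_1 = (0, 0, 0)ᵀ = 0. ✓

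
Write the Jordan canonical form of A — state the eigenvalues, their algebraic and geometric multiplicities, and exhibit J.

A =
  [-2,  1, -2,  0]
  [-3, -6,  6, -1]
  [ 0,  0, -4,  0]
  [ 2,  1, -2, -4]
J_3(-4) ⊕ J_1(-4)

The characteristic polynomial is
  det(x·I − A) = x^4 + 16*x^3 + 96*x^2 + 256*x + 256 = (x + 4)^4

Eigenvalues and multiplicities (the geometric multiplicity of λ is n − rank(A − λI), which equals the number of Jordan blocks for λ):
  λ = -4: algebraic multiplicity = 4, geometric multiplicity = 2

Determining the block sizes for each eigenvalue:
  λ = -4: with am = 4 and gm = 2, the partition is not yet determined (e.g. several partitions of 4 into 2 parts exist). Let N = A − (-4)·I. Computing rank(N^1) = 2, rank(N^2) = 1, rank(N^3) = 0; the number of blocks of size ≥ j is rank(N^{j−1}) − rank(N^j), giving [2, 1, 1]. So we have 1 block(s) of size 3, 1 block(s) of size 1 → block sizes [3, 1]

Assembling the blocks gives a Jordan form
J =
  [-4,  1,  0,  0]
  [ 0, -4,  1,  0]
  [ 0,  0, -4,  0]
  [ 0,  0,  0, -4]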